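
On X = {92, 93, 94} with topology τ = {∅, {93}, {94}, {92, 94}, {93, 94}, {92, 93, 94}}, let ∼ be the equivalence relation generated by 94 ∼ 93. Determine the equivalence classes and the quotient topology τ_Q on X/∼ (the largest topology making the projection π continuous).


X/∼ = {[92], [93=94]}; |τ_Q| = 3.

Equivalence classes: [92], [93=94].
Quotient map π: X → X/∼ sends 92 ↦ [92], 93 ↦ [93=94], 94 ↦ [93=94].
For each subset V ⊆ X/∼, compute π^{-1}(V) ⊆ X and check whether π^{-1}(V) ∈ τ. V is open in τ_Q iff π^{-1}(V) ∈ τ.
  V = {}: π^{-1}(V) = ∅ ∈ τ ✓.
  V = {[92]}: π^{-1}(V) = {92} ∉ τ ✗.
  V = {[93=94]}: π^{-1}(V) = {93, 94} ∈ τ ✓.
  V = {[92], [93=94]}: π^{-1}(V) = {92, 93, 94} ∈ τ ✓.
Open sets in the quotient: τ_Q = {{}, {[93=94]}, {[92], [93=94]}} (3 elements).


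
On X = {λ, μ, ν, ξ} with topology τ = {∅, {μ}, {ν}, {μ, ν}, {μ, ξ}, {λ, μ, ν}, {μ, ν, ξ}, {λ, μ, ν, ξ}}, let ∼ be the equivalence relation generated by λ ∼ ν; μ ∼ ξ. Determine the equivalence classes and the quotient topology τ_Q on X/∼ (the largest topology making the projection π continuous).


X/∼ = {[λ=ν], [μ=ξ]}; |τ_Q| = 3.

Equivalence classes: [λ=ν], [μ=ξ].
Quotient map π: X → X/∼ sends λ ↦ [λ=ν], μ ↦ [μ=ξ], ν ↦ [λ=ν], ξ ↦ [μ=ξ].
For each subset V ⊆ X/∼, compute π^{-1}(V) ⊆ X and check whether π^{-1}(V) ∈ τ. V is open in τ_Q iff π^{-1}(V) ∈ τ.
  V = {}: π^{-1}(V) = ∅ ∈ τ ✓.
  V = {[λ=ν]}: π^{-1}(V) = {λ, ν} ∉ τ ✗.
  V = {[μ=ξ]}: π^{-1}(V) = {μ, ξ} ∈ τ ✓.
  V = {[λ=ν], [μ=ξ]}: π^{-1}(V) = {λ, μ, ν, ξ} ∈ τ ✓.
Open sets in the quotient: τ_Q = {{}, {[μ=ξ]}, {[λ=ν], [μ=ξ]}} (3 elements).


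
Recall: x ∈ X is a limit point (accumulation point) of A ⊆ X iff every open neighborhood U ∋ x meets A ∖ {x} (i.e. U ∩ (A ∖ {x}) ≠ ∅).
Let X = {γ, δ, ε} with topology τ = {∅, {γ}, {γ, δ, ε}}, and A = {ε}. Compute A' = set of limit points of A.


A' = {δ}

For each x ∈ X, list the open sets U ∈ τ with x ∈ U, then check whether U ∩ (A ∖ {x}) ≠ ∅ for every such U.
  x = γ: open {γ} ∋ x has {γ} ∩ (A ∖ {γ}) = ∅, so x is NOT a limit point.
  x = δ: opens ∋ x are {γ, δ, ε}; each meets A ∖ {δ}, so x IS a limit point.
  x = ε: open {γ, δ, ε} ∋ x has {γ, δ, ε} ∩ (A ∖ {ε}) = ∅, so x is NOT a limit point.
Collecting: A' = {δ}.


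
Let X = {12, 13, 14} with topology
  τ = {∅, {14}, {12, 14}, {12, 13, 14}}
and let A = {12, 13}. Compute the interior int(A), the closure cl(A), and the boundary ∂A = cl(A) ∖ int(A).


int(A) = ∅, cl(A) = {12, 13}, ∂A = {12, 13}.

Closed sets in (X, τ) are complements of opens:
  closed(X, τ) = {∅, {13}, {12, 13}, {12, 13, 14}}.
int(A) = ⋃ {U ∈ τ : U ⊆ A}. Opens contained in A: ∅.
Taking the union of these: int(A) = ∅.
cl(A) = ⋂ {C closed : A ⊆ C}. Closed sets containing A: {12, 13}, {12, 13, 14}.
Intersecting these: cl(A) = {12, 13}.
∂A = cl(A) ∖ int(A) = {12, 13} ∖ ∅ = {12, 13}.


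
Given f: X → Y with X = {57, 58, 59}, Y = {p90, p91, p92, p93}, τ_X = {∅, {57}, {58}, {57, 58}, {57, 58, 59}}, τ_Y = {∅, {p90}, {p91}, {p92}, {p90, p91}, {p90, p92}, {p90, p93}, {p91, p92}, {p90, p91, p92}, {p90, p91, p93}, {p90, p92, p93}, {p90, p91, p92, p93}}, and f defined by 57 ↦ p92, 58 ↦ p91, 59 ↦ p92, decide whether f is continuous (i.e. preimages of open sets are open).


f is NOT continuous.

Compute f^{-1}(U) for each U ∈ τ_Y:
  U = ∅: f^{-1}(U) = ∅ ∈ τ_X ✓.
  U = {p90}: f^{-1}(U) = ∅ ∈ τ_X ✓.
  U = {p91}: f^{-1}(U) = {58} ∈ τ_X ✓.
  U = {p92}: f^{-1}(U) = {57, 59} ∉ τ_X ✗.
  U = {p90, p91}: f^{-1}(U) = {58} ∈ τ_X ✓.
  U = {p90, p92}: f^{-1}(U) = {57, 59} ∉ τ_X ✗.
  U = {p90, p93}: f^{-1}(U) = ∅ ∈ τ_X ✓.
  U = {p91, p92}: f^{-1}(U) = {57, 58, 59} ∈ τ_X ✓.
  U = {p90, p91, p92}: f^{-1}(U) = {57, 58, 59} ∈ τ_X ✓.
  U = {p90, p91, p93}: f^{-1}(U) = {58} ∈ τ_X ✓.
  U = {p90, p92, p93}: f^{-1}(U) = {57, 59} ∉ τ_X ✗.
  U = {p90, p91, p92, p93}: f^{-1}(U) = {57, 58, 59} ∈ τ_X ✓.
Found U = {p92} with f^{-1}(U) = {57, 59} not in τ_X. Therefore f is NOT continuous.


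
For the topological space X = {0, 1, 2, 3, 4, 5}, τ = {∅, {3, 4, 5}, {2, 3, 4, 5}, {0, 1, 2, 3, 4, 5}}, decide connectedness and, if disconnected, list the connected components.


(X, τ) is connected.

Find clopen sets (U ∈ τ with X ∖ U ∈ τ):
  U = ∅, X ∖ U = {0, 1, 2, 3, 4, 5} — both open, so U is clopen.
  U = {0, 1, 2, 3, 4, 5}, X ∖ U = ∅ — both open, so U is clopen.
Only trivial clopens (∅ and X) exist, so (X, τ) is connected.
Compute connected components by grouping points that agree on all clopens:
  component: {0, 1, 2, 3, 4, 5}


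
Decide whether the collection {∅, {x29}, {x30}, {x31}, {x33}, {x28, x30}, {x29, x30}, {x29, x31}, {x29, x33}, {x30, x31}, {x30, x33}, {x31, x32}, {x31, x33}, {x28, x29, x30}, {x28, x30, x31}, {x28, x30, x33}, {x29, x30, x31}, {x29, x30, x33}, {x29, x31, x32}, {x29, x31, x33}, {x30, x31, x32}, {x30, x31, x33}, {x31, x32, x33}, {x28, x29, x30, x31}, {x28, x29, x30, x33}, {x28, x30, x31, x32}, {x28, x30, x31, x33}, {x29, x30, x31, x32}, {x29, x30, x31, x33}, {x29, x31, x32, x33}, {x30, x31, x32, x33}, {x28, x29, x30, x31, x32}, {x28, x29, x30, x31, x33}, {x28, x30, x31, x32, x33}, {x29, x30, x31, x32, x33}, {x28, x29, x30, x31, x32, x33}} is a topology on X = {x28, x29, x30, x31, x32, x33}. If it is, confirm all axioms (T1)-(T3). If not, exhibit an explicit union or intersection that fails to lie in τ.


τ IS a topology on X.

Axiom (T1): ∅ ∈ τ? Yes; X ∈ τ? Yes.
Axiom (T2/T3): check pairwise unions and intersections of members of τ.
All pairwise intersections and unions checked — each lies in τ. Therefore τ satisfies (T1), (T2), (T3): it IS a topology on X.


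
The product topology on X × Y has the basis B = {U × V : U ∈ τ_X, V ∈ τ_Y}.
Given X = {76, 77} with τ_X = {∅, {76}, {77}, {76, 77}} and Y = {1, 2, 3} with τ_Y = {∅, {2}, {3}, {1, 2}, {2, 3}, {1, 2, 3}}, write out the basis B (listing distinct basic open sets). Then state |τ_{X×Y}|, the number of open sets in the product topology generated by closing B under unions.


Basis B = {∅ × ∅, {76} × {2}, {76} × {3}, {77} × {2}, {77} × {3}, {76} × {1, 2}, {76} × {2, 3}, {76, 77} × {2}, {76, 77} × {3}, {77} × {1, 2}, {77} × {2, 3}, {76} × {1, 2, 3}, {77} × {1, 2, 3}, {76, 77} × {1, 2}, {76, 77} × {2, 3}, {76, 77} × {1, 2, 3}}; |τ_{X×Y}| = 36.

Enumerate products U × V with U ∈ τ_X, V ∈ τ_Y (deduplicated):
  ∅ × ∅ = {} (∅)
  {76} × {2} = {(76,2)}
  {76} × {3} = {(76,3)}
  {77} × {2} = {(77,2)}
  {77} × {3} = {(77,3)}
  {76} × {1, 2} = {(76,1), (76,2)}
  {76} × {2, 3} = {(76,2), (76,3)}
  {76, 77} × {2} = {(76,2), (77,2)}
  {76, 77} × {3} = {(76,3), (77,3)}
  {77} × {1, 2} = {(77,1), (77,2)}
  {77} × {2, 3} = {(77,2), (77,3)}
  {76} × {1, 2, 3} = {(76,1), (76,2), (76,3)}
  {77} × {1, 2, 3} = {(77,1), (77,2), (77,3)}
  {76, 77} × {1, 2} = {(76,1), (76,2), (77,1), (77,2)}
  {76, 77} × {2, 3} = {(76,2), (76,3), (77,2), (77,3)}
  {76, 77} × {1, 2, 3} = {(76,1), (76,2), (76,3), (77,1), (77,2), (77,3)}
These 16 distinct sets form the basis B.
Close under arbitrary unions to get τ_{X×Y}; counting gives |τ_{X×Y}| = 36.


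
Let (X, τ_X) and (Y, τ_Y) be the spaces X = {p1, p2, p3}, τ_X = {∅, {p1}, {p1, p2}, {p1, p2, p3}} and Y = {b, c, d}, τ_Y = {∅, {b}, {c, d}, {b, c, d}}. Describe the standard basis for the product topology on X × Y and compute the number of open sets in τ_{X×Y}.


Basis B = {∅ × ∅, {p1} × {b}, {p1, p2} × {b}, {p1} × {c, d}, {p1} × {b, c, d}, {p1, p2, p3} × {b}, {p1, p2} × {c, d}, {p1, p2} × {b, c, d}, {p1, p2, p3} × {c, d}, {p1, p2, p3} × {b, c, d}}; |τ_{X×Y}| = 16.

Enumerate products U × V with U ∈ τ_X, V ∈ τ_Y (deduplicated):
  ∅ × ∅ = {} (∅)
  {p1} × {b} = {(p1,b)}
  {p1, p2} × {b} = {(p1,b), (p2,b)}
  {p1} × {c, d} = {(p1,c), (p1,d)}
  {p1} × {b, c, d} = {(p1,b), (p1,c), (p1,d)}
  {p1, p2, p3} × {b} = {(p1,b), (p2,b), (p3,b)}
  {p1, p2} × {c, d} = {(p1,c), (p1,d), (p2,c), (p2,d)}
  {p1, p2} × {b, c, d} = {(p1,b), (p1,c), (p1,d), (p2,b), (p2,c), (p2,d)}
  {p1, p2, p3} × {c, d} = {(p1,c), (p1,d), (p2,c), (p2,d), (p3,c), (p3,d)}
  {p1, p2, p3} × {b, c, d} = {(p1,b), (p1,c), (p1,d), (p2,b), (p2,c), (p2,d), (p3,b), (p3,c), (p3,d)}
These 10 distinct sets form the basis B.
Close under arbitrary unions to get τ_{X×Y}; counting gives |τ_{X×Y}| = 16.


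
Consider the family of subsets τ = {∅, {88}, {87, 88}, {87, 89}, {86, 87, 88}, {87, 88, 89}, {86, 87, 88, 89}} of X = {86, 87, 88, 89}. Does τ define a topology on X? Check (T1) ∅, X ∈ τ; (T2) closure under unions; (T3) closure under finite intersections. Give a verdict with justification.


τ is NOT a topology on X.

Axiom (T1): ∅ ∈ τ? Yes; X ∈ τ? Yes.
Axiom (T2/T3): check pairwise unions and intersections of members of τ.
Counterexample for (T3): {87, 88} ∩ {87, 89} = {87} ∉ τ. Therefore τ is NOT a topology.


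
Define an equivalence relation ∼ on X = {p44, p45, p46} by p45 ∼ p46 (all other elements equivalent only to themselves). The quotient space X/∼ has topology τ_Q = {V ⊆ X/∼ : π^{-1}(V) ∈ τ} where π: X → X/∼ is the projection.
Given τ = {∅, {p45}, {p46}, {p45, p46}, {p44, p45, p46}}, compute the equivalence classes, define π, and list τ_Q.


X/∼ = {[p44], [p45=p46]}; |τ_Q| = 3.

Equivalence classes: [p44], [p45=p46].
Quotient map π: X → X/∼ sends p44 ↦ [p44], p45 ↦ [p45=p46], p46 ↦ [p45=p46].
For each subset V ⊆ X/∼, compute π^{-1}(V) ⊆ X and check whether π^{-1}(V) ∈ τ. V is open in τ_Q iff π^{-1}(V) ∈ τ.
  V = {}: π^{-1}(V) = ∅ ∈ τ ✓.
  V = {[p44]}: π^{-1}(V) = {p44} ∉ τ ✗.
  V = {[p45=p46]}: π^{-1}(V) = {p45, p46} ∈ τ ✓.
  V = {[p44], [p45=p46]}: π^{-1}(V) = {p44, p45, p46} ∈ τ ✓.
Open sets in the quotient: τ_Q = {{}, {[p45=p46]}, {[p44], [p45=p46]}} (3 elements).


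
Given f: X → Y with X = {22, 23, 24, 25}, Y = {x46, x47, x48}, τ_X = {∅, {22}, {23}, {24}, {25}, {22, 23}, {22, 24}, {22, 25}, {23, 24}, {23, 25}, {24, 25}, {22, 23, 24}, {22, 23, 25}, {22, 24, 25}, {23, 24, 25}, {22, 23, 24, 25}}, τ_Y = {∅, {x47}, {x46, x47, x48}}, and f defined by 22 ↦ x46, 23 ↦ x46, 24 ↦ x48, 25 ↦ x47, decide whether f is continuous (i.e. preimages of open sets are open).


f IS continuous.

Compute f^{-1}(U) for each U ∈ τ_Y:
  U = ∅: f^{-1}(U) = ∅ ∈ τ_X ✓.
  U = {x47}: f^{-1}(U) = {25} ∈ τ_X ✓.
  U = {x46, x47, x48}: f^{-1}(U) = {22, 23, 24, 25} ∈ τ_X ✓.
Every preimage lies in τ_X, so f IS continuous.


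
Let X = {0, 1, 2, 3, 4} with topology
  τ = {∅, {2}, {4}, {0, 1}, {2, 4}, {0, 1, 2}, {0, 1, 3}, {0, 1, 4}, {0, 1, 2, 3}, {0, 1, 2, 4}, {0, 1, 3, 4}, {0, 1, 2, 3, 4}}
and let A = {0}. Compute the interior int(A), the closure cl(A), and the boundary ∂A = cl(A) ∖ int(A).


int(A) = ∅, cl(A) = {0, 1, 3}, ∂A = {0, 1, 3}.

Closed sets in (X, τ) are complements of opens:
  closed(X, τ) = {∅, {2}, {3}, {4}, {2, 3}, {2, 4}, {3, 4}, {0, 1, 3}, {2, 3, 4}, {0, 1, 2, 3}, {0, 1, 3, 4}, {0, 1, 2, 3, 4}}.
int(A) = ⋃ {U ∈ τ : U ⊆ A}. Opens contained in A: ∅.
Taking the union of these: int(A) = ∅.
cl(A) = ⋂ {C closed : A ⊆ C}. Closed sets containing A: {0, 1, 3}, {0, 1, 2, 3}, {0, 1, 3, 4}, {0, 1, 2, 3, 4}.
Intersecting these: cl(A) = {0, 1, 3}.
∂A = cl(A) ∖ int(A) = {0, 1, 3} ∖ ∅ = {0, 1, 3}.


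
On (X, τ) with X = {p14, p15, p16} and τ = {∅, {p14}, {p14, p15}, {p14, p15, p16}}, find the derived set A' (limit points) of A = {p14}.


A' = {p15, p16}

For each x ∈ X, list the open sets U ∈ τ with x ∈ U, then check whether U ∩ (A ∖ {x}) ≠ ∅ for every such U.
  x = p14: open {p14} ∋ x has {p14} ∩ (A ∖ {p14}) = ∅, so x is NOT a limit point.
  x = p15: opens ∋ x are {p14, p15}, {p14, p15, p16}; each meets A ∖ {p15}, so x IS a limit point.
  x = p16: opens ∋ x are {p14, p15, p16}; each meets A ∖ {p16}, so x IS a limit point.
Collecting: A' = {p15, p16}.


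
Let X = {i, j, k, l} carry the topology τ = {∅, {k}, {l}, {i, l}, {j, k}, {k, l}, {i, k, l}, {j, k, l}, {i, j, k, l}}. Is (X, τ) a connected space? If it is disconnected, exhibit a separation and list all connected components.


(X, τ) is disconnected; components = [{i, l}, {j, k}].

Find clopen sets (U ∈ τ with X ∖ U ∈ τ):
  U = ∅, X ∖ U = {i, j, k, l} — both open, so U is clopen.
  U = {i, l}, X ∖ U = {j, k} — both open, so U is clopen.
  U = {j, k}, X ∖ U = {i, l} — both open, so U is clopen.
  U = {i, j, k, l}, X ∖ U = ∅ — both open, so U is clopen.
Nontrivial clopen(s) exist: e.g. {i, l}. So (X, τ) is disconnected.
Compute connected components by grouping points that agree on all clopens:
  component: {i, l}
  component: {j, k}


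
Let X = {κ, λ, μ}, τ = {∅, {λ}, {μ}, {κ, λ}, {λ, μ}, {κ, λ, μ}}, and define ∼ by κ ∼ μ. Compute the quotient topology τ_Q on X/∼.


X/∼ = {[κ=μ], [λ]}; |τ_Q| = 3.

Equivalence classes: [κ=μ], [λ].
Quotient map π: X → X/∼ sends κ ↦ [κ=μ], λ ↦ [λ], μ ↦ [κ=μ].
For each subset V ⊆ X/∼, compute π^{-1}(V) ⊆ X and check whether π^{-1}(V) ∈ τ. V is open in τ_Q iff π^{-1}(V) ∈ τ.
  V = {}: π^{-1}(V) = ∅ ∈ τ ✓.
  V = {[κ=μ]}: π^{-1}(V) = {κ, μ} ∉ τ ✗.
  V = {[λ]}: π^{-1}(V) = {λ} ∈ τ ✓.
  V = {[κ=μ], [λ]}: π^{-1}(V) = {κ, λ, μ} ∈ τ ✓.
Open sets in the quotient: τ_Q = {{}, {[λ]}, {[κ=μ], [λ]}} (3 elements).


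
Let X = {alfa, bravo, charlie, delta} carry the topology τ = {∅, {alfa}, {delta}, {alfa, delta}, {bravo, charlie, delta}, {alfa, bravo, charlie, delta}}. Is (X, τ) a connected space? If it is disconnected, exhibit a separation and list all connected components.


(X, τ) is disconnected; components = [{alfa}, {bravo, charlie, delta}].

Find clopen sets (U ∈ τ with X ∖ U ∈ τ):
  U = ∅, X ∖ U = {alfa, bravo, charlie, delta} — both open, so U is clopen.
  U = {alfa}, X ∖ U = {bravo, charlie, delta} — both open, so U is clopen.
  U = {bravo, charlie, delta}, X ∖ U = {alfa} — both open, so U is clopen.
  U = {alfa, bravo, charlie, delta}, X ∖ U = ∅ — both open, so U is clopen.
Nontrivial clopen(s) exist: e.g. {alfa}. So (X, τ) is disconnected.
Compute connected components by grouping points that agree on all clopens:
  component: {alfa}
  component: {bravo, charlie, delta}


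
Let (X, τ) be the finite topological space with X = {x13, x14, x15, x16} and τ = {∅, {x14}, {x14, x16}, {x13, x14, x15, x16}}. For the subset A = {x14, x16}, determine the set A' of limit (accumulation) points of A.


A' = {x13, x15, x16}

For each x ∈ X, list the open sets U ∈ τ with x ∈ U, then check whether U ∩ (A ∖ {x}) ≠ ∅ for every such U.
  x = x13: opens ∋ x are {x13, x14, x15, x16}; each meets A ∖ {x13}, so x IS a limit point.
  x = x14: open {x14} ∋ x has {x14} ∩ (A ∖ {x14}) = ∅, so x is NOT a limit point.
  x = x15: opens ∋ x are {x13, x14, x15, x16}; each meets A ∖ {x15}, so x IS a limit point.
  x = x16: opens ∋ x are {x14, x16}, {x13, x14, x15, x16}; each meets A ∖ {x16}, so x IS a limit point.
Collecting: A' = {x13, x15, x16}.


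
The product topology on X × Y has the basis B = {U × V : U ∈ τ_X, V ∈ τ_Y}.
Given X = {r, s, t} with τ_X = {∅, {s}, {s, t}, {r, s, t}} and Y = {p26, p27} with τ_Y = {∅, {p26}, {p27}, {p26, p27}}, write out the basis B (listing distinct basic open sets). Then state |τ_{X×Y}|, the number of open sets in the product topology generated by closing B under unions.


Basis B = {∅ × ∅, {s} × {p26}, {s} × {p27}, {s} × {p26, p27}, {s, t} × {p26}, {s, t} × {p27}, {r, s, t} × {p26}, {r, s, t} × {p27}, {s, t} × {p26, p27}, {r, s, t} × {p26, p27}}; |τ_{X×Y}| = 16.

Enumerate products U × V with U ∈ τ_X, V ∈ τ_Y (deduplicated):
  ∅ × ∅ = {} (∅)
  {s} × {p26} = {(s,p26)}
  {s} × {p27} = {(s,p27)}
  {s} × {p26, p27} = {(s,p26), (s,p27)}
  {s, t} × {p26} = {(s,p26), (t,p26)}
  {s, t} × {p27} = {(s,p27), (t,p27)}
  {r, s, t} × {p26} = {(r,p26), (s,p26), (t,p26)}
  {r, s, t} × {p27} = {(r,p27), (s,p27), (t,p27)}
  {s, t} × {p26, p27} = {(s,p26), (s,p27), (t,p26), (t,p27)}
  {r, s, t} × {p26, p27} = {(r,p26), (r,p27), (s,p26), (s,p27), (t,p26), (t,p27)}
These 10 distinct sets form the basis B.
Close under arbitrary unions to get τ_{X×Y}; counting gives |τ_{X×Y}| = 16.


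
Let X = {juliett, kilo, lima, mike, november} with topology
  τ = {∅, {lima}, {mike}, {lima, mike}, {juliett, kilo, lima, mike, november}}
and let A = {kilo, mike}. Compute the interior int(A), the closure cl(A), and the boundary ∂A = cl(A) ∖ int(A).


int(A) = {mike}, cl(A) = {juliett, kilo, mike, november}, ∂A = {juliett, kilo, november}.

Closed sets in (X, τ) are complements of opens:
  closed(X, τ) = {∅, {juliett, kilo, november}, {juliett, kilo, lima, november}, {juliett, kilo, mike, november}, {juliett, kilo, lima, mike, november}}.
int(A) = ⋃ {U ∈ τ : U ⊆ A}. Opens contained in A: ∅, {mike}.
Taking the union of these: int(A) = {mike}.
cl(A) = ⋂ {C closed : A ⊆ C}. Closed sets containing A: {juliett, kilo, mike, november}, {juliett, kilo, lima, mike, november}.
Intersecting these: cl(A) = {juliett, kilo, mike, november}.
∂A = cl(A) ∖ int(A) = {juliett, kilo, mike, november} ∖ {mike} = {juliett, kilo, november}.


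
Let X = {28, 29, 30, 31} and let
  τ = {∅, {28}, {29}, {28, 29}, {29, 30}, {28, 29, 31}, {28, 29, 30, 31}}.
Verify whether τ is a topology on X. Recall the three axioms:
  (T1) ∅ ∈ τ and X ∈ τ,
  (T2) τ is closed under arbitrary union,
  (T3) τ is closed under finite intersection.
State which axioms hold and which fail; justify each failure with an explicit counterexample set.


τ is NOT a topology on X.

Axiom (T1): ∅ ∈ τ? Yes; X ∈ τ? Yes.
Axiom (T2/T3): check pairwise unions and intersections of members of τ.
Counterexample for (T2): {28} ∪ {29, 30} = {28, 29, 30} ∉ τ. Therefore τ is NOT a topology.


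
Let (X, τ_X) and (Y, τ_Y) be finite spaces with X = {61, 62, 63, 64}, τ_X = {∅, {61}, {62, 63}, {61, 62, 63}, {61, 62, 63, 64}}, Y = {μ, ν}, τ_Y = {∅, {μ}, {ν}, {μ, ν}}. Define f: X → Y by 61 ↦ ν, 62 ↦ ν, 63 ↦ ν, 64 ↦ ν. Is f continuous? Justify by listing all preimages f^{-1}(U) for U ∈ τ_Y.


f IS continuous.

Compute f^{-1}(U) for each U ∈ τ_Y:
  U = ∅: f^{-1}(U) = ∅ ∈ τ_X ✓.
  U = {μ}: f^{-1}(U) = ∅ ∈ τ_X ✓.
  U = {ν}: f^{-1}(U) = {61, 62, 63, 64} ∈ τ_X ✓.
  U = {μ, ν}: f^{-1}(U) = {61, 62, 63, 64} ∈ τ_X ✓.
Every preimage lies in τ_X, so f IS continuous.


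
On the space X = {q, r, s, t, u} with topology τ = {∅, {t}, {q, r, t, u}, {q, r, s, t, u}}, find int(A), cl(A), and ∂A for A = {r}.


int(A) = ∅, cl(A) = {q, r, s, u}, ∂A = {q, r, s, u}.

Closed sets in (X, τ) are complements of opens:
  closed(X, τ) = {∅, {s}, {q, r, s, u}, {q, r, s, t, u}}.
int(A) = ⋃ {U ∈ τ : U ⊆ A}. Opens contained in A: ∅.
Taking the union of these: int(A) = ∅.
cl(A) = ⋂ {C closed : A ⊆ C}. Closed sets containing A: {q, r, s, u}, {q, r, s, t, u}.
Intersecting these: cl(A) = {q, r, s, u}.
∂A = cl(A) ∖ int(A) = {q, r, s, u} ∖ ∅ = {q, r, s, u}.


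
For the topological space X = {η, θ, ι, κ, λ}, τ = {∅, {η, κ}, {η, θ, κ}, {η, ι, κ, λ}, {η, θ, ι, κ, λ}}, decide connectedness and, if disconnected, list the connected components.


(X, τ) is connected.

Find clopen sets (U ∈ τ with X ∖ U ∈ τ):
  U = ∅, X ∖ U = {η, θ, ι, κ, λ} — both open, so U is clopen.
  U = {η, θ, ι, κ, λ}, X ∖ U = ∅ — both open, so U is clopen.
Only trivial clopens (∅ and X) exist, so (X, τ) is connected.
Compute connected components by grouping points that agree on all clopens:
  component: {η, θ, ι, κ, λ}


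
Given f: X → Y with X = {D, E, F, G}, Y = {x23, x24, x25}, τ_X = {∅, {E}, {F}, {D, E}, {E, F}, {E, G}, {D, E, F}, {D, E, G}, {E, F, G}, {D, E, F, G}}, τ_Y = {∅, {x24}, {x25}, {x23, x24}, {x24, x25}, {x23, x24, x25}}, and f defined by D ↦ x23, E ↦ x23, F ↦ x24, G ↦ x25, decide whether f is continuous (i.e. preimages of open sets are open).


f is NOT continuous.

Compute f^{-1}(U) for each U ∈ τ_Y:
  U = ∅: f^{-1}(U) = ∅ ∈ τ_X ✓.
  U = {x24}: f^{-1}(U) = {F} ∈ τ_X ✓.
  U = {x25}: f^{-1}(U) = {G} ∉ τ_X ✗.
  U = {x23, x24}: f^{-1}(U) = {D, E, F} ∈ τ_X ✓.
  U = {x24, x25}: f^{-1}(U) = {F, G} ∉ τ_X ✗.
  U = {x23, x24, x25}: f^{-1}(U) = {D, E, F, G} ∈ τ_X ✓.
Found U = {x25} with f^{-1}(U) = {G} not in τ_X. Therefore f is NOT continuous.


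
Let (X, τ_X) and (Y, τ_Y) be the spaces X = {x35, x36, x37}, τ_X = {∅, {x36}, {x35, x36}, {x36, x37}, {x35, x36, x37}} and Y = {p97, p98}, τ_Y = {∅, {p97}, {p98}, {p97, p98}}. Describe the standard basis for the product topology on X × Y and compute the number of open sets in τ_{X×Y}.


Basis B = {∅ × ∅, {x36} × {p97}, {x36} × {p98}, {x35, x36} × {p97}, {x35, x36} × {p98}, {x36} × {p97, p98}, {x36, x37} × {p97}, {x36, x37} × {p98}, {x35, x36, x37} × {p97}, {x35, x36, x37} × {p98}, {x35, x36} × {p97, p98}, {x36, x37} × {p97, p98}, {x35, x36, x37} × {p97, p98}}; |τ_{X×Y}| = 25.

Enumerate products U × V with U ∈ τ_X, V ∈ τ_Y (deduplicated):
  ∅ × ∅ = {} (∅)
  {x36} × {p97} = {(x36,p97)}
  {x36} × {p98} = {(x36,p98)}
  {x35, x36} × {p97} = {(x35,p97), (x36,p97)}
  {x35, x36} × {p98} = {(x35,p98), (x36,p98)}
  {x36} × {p97, p98} = {(x36,p97), (x36,p98)}
  {x36, x37} × {p97} = {(x36,p97), (x37,p97)}
  {x36, x37} × {p98} = {(x36,p98), (x37,p98)}
  {x35, x36, x37} × {p97} = {(x35,p97), (x36,p97), (x37,p97)}
  {x35, x36, x37} × {p98} = {(x35,p98), (x36,p98), (x37,p98)}
  {x35, x36} × {p97, p98} = {(x35,p97), (x35,p98), (x36,p97), (x36,p98)}
  {x36, x37} × {p97, p98} = {(x36,p97), (x36,p98), (x37,p97), (x37,p98)}
  {x35, x36, x37} × {p97, p98} = {(x35,p97), (x35,p98), (x36,p97), (x36,p98), (x37,p97), (x37,p98)}
These 13 distinct sets form the basis B.
Close under arbitrary unions to get τ_{X×Y}; counting gives |τ_{X×Y}| = 25.


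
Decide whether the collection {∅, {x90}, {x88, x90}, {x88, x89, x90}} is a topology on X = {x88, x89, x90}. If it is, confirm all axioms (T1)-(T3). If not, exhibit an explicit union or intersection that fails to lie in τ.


τ IS a topology on X.

Axiom (T1): ∅ ∈ τ? Yes; X ∈ τ? Yes.
Axiom (T2/T3): check pairwise unions and intersections of members of τ.
All pairwise intersections and unions checked — each lies in τ. Therefore τ satisfies (T1), (T2), (T3): it IS a topology on X.


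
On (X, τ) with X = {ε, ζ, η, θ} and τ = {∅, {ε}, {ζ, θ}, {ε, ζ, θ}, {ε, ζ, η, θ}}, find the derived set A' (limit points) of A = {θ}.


A' = {ζ, η}

For each x ∈ X, list the open sets U ∈ τ with x ∈ U, then check whether U ∩ (A ∖ {x}) ≠ ∅ for every such U.
  x = ε: open {ε} ∋ x has {ε} ∩ (A ∖ {ε}) = ∅, so x is NOT a limit point.
  x = ζ: opens ∋ x are {ζ, θ}, {ε, ζ, θ}, {ε, ζ, η, θ}; each meets A ∖ {ζ}, so x IS a limit point.
  x = η: opens ∋ x are {ε, ζ, η, θ}; each meets A ∖ {η}, so x IS a limit point.
  x = θ: open {ζ, θ} ∋ x has {ζ, θ} ∩ (A ∖ {θ}) = ∅, so x is NOT a limit point.
Collecting: A' = {ζ, η}.


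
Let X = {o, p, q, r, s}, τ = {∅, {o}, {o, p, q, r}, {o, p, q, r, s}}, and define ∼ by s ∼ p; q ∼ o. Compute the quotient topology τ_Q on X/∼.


X/∼ = {[o=q], [p=s], [r]}; |τ_Q| = 2.

Equivalence classes: [o=q], [p=s], [r].
Quotient map π: X → X/∼ sends o ↦ [o=q], p ↦ [p=s], q ↦ [o=q], r ↦ [r], s ↦ [p=s].
For each subset V ⊆ X/∼, compute π^{-1}(V) ⊆ X and check whether π^{-1}(V) ∈ τ. V is open in τ_Q iff π^{-1}(V) ∈ τ.
  V = {}: π^{-1}(V) = ∅ ∈ τ ✓.
  V = {[o=q]}: π^{-1}(V) = {o, q} ∉ τ ✗.
  V = {[p=s]}: π^{-1}(V) = {p, s} ∉ τ ✗.
  V = {[o=q], [p=s]}: π^{-1}(V) = {o, p, q, s} ∉ τ ✗.
  V = {[r]}: π^{-1}(V) = {r} ∉ τ ✗.
  V = {[o=q], [r]}: π^{-1}(V) = {o, q, r} ∉ τ ✗.
  V = {[p=s], [r]}: π^{-1}(V) = {p, r, s} ∉ τ ✗.
  V = {[o=q], [p=s], [r]}: π^{-1}(V) = {o, p, q, r, s} ∈ τ ✓.
Open sets in the quotient: τ_Q = {{}, {[o=q], [p=s], [r]}} (2 elements).


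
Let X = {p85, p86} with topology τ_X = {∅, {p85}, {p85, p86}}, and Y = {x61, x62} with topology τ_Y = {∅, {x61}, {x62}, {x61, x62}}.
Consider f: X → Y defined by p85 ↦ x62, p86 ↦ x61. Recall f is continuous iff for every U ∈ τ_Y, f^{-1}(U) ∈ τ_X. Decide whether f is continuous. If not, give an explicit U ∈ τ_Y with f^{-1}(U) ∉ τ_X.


f is NOT continuous.

Compute f^{-1}(U) for each U ∈ τ_Y:
  U = ∅: f^{-1}(U) = ∅ ∈ τ_X ✓.
  U = {x61}: f^{-1}(U) = {p86} ∉ τ_X ✗.
  U = {x62}: f^{-1}(U) = {p85} ∈ τ_X ✓.
  U = {x61, x62}: f^{-1}(U) = {p85, p86} ∈ τ_X ✓.
Found U = {x61} with f^{-1}(U) = {p86} not in τ_X. Therefore f is NOT continuous.


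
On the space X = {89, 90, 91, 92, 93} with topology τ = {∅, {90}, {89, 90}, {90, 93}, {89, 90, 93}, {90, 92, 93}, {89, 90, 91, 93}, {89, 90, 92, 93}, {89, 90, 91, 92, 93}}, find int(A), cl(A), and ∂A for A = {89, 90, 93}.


int(A) = {89, 90, 93}, cl(A) = {89, 90, 91, 92, 93}, ∂A = {91, 92}.

Closed sets in (X, τ) are complements of opens:
  closed(X, τ) = {∅, {91}, {92}, {89, 91}, {91, 92}, {89, 91, 92}, {91, 92, 93}, {89, 91, 92, 93}, {89, 90, 91, 92, 93}}.
int(A) = ⋃ {U ∈ τ : U ⊆ A}. Opens contained in A: ∅, {90}, {89, 90}, {90, 93}, {89, 90, 93}.
Taking the union of these: int(A) = {89, 90, 93}.
cl(A) = ⋂ {C closed : A ⊆ C}. Closed sets containing A: {89, 90, 91, 92, 93}.
Intersecting these: cl(A) = {89, 90, 91, 92, 93}.
∂A = cl(A) ∖ int(A) = {89, 90, 91, 92, 93} ∖ {89, 90, 93} = {91, 92}.


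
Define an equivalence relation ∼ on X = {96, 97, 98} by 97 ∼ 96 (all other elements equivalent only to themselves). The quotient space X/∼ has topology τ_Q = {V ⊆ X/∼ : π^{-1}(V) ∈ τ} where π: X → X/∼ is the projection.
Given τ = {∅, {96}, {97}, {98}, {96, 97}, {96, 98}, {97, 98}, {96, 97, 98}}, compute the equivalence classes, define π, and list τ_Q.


X/∼ = {[96=97], [98]}; |τ_Q| = 4.

Equivalence classes: [96=97], [98].
Quotient map π: X → X/∼ sends 96 ↦ [96=97], 97 ↦ [96=97], 98 ↦ [98].
For each subset V ⊆ X/∼, compute π^{-1}(V) ⊆ X and check whether π^{-1}(V) ∈ τ. V is open in τ_Q iff π^{-1}(V) ∈ τ.
  V = {}: π^{-1}(V) = ∅ ∈ τ ✓.
  V = {[96=97]}: π^{-1}(V) = {96, 97} ∈ τ ✓.
  V = {[98]}: π^{-1}(V) = {98} ∈ τ ✓.
  V = {[96=97], [98]}: π^{-1}(V) = {96, 97, 98} ∈ τ ✓.
Open sets in the quotient: τ_Q = {{}, {[96=97]}, {[98]}, {[96=97], [98]}} (4 elements).


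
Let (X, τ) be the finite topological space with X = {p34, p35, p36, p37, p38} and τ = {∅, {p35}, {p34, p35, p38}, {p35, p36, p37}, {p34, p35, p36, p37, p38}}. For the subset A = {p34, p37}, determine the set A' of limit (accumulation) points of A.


A' = {p36, p38}

For each x ∈ X, list the open sets U ∈ τ with x ∈ U, then check whether U ∩ (A ∖ {x}) ≠ ∅ for every such U.
  x = p34: open {p34, p35, p38} ∋ x has {p34, p35, p38} ∩ (A ∖ {p34}) = ∅, so x is NOT a limit point.
  x = p35: open {p35} ∋ x has {p35} ∩ (A ∖ {p35}) = ∅, so x is NOT a limit point.
  x = p36: opens ∋ x are {p35, p36, p37}, {p34, p35, p36, p37, p38}; each meets A ∖ {p36}, so x IS a limit point.
  x = p37: open {p35, p36, p37} ∋ x has {p35, p36, p37} ∩ (A ∖ {p37}) = ∅, so x is NOT a limit point.
  x = p38: opens ∋ x are {p34, p35, p38}, {p34, p35, p36, p37, p38}; each meets A ∖ {p38}, so x IS a limit point.
Collecting: A' = {p36, p38}.


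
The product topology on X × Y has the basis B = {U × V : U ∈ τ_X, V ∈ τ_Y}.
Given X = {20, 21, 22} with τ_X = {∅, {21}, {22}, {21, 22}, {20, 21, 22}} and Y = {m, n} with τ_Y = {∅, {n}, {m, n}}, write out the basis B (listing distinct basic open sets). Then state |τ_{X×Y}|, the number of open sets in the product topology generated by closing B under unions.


Basis B = {∅ × ∅, {21} × {n}, {22} × {n}, {21} × {m, n}, {21, 22} × {n}, {22} × {m, n}, {20, 21, 22} × {n}, {21, 22} × {m, n}, {20, 21, 22} × {m, n}}; |τ_{X×Y}| = 14.

Enumerate products U × V with U ∈ τ_X, V ∈ τ_Y (deduplicated):
  ∅ × ∅ = {} (∅)
  {21} × {n} = {(21,n)}
  {22} × {n} = {(22,n)}
  {21} × {m, n} = {(21,m), (21,n)}
  {21, 22} × {n} = {(21,n), (22,n)}
  {22} × {m, n} = {(22,m), (22,n)}
  {20, 21, 22} × {n} = {(20,n), (21,n), (22,n)}
  {21, 22} × {m, n} = {(21,m), (21,n), (22,m), (22,n)}
  {20, 21, 22} × {m, n} = {(20,m), (20,n), (21,m), (21,n), (22,m), (22,n)}
These 9 distinct sets form the basis B.
Close under arbitrary unions to get τ_{X×Y}; counting gives |τ_{X×Y}| = 14.


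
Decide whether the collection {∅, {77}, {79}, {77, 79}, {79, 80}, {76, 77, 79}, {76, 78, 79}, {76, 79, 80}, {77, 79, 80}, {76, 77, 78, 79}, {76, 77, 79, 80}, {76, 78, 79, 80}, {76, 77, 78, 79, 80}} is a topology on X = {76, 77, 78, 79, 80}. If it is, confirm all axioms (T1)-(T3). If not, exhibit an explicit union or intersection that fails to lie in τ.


τ is NOT a topology on X.

Axiom (T1): ∅ ∈ τ? Yes; X ∈ τ? Yes.
Axiom (T2/T3): check pairwise unions and intersections of members of τ.
Counterexample for (T3): {76, 77, 79} ∩ {76, 78, 79} = {76, 79} ∉ τ. Therefore τ is NOT a topology.


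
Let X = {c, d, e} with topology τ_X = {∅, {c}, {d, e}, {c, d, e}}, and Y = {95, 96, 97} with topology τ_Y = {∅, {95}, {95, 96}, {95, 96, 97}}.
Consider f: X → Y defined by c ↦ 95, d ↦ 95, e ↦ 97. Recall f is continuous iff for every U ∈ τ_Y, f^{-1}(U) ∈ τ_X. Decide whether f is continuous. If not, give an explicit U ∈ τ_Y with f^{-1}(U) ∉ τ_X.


f is NOT continuous.

Compute f^{-1}(U) for each U ∈ τ_Y:
  U = ∅: f^{-1}(U) = ∅ ∈ τ_X ✓.
  U = {95}: f^{-1}(U) = {c, d} ∉ τ_X ✗.
  U = {95, 96}: f^{-1}(U) = {c, d} ∉ τ_X ✗.
  U = {95, 96, 97}: f^{-1}(U) = {c, d, e} ∈ τ_X ✓.
Found U = {95} with f^{-1}(U) = {c, d} not in τ_X. Therefore f is NOT continuous.


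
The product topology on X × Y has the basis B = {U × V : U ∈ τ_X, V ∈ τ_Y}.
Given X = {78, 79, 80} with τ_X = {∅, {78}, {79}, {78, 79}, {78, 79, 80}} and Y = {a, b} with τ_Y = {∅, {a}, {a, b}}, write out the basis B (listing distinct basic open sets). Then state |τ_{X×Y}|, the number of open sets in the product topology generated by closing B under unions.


Basis B = {∅ × ∅, {78} × {a}, {79} × {a}, {78} × {a, b}, {78, 79} × {a}, {79} × {a, b}, {78, 79, 80} × {a}, {78, 79} × {a, b}, {78, 79, 80} × {a, b}}; |τ_{X×Y}| = 14.

Enumerate products U × V with U ∈ τ_X, V ∈ τ_Y (deduplicated):
  ∅ × ∅ = {} (∅)
  {78} × {a} = {(78,a)}
  {79} × {a} = {(79,a)}
  {78} × {a, b} = {(78,a), (78,b)}
  {78, 79} × {a} = {(78,a), (79,a)}
  {79} × {a, b} = {(79,a), (79,b)}
  {78, 79, 80} × {a} = {(78,a), (79,a), (80,a)}
  {78, 79} × {a, b} = {(78,a), (78,b), (79,a), (79,b)}
  {78, 79, 80} × {a, b} = {(78,a), (78,b), (79,a), (79,b), (80,a), (80,b)}
These 9 distinct sets form the basis B.
Close under arbitrary unions to get τ_{X×Y}; counting gives |τ_{X×Y}| = 14.


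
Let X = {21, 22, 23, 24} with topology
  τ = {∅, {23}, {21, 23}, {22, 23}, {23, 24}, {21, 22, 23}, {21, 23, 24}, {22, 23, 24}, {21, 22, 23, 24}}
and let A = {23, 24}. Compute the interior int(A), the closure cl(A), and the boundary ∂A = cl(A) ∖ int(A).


int(A) = {23, 24}, cl(A) = {21, 22, 23, 24}, ∂A = {21, 22}.

Closed sets in (X, τ) are complements of opens:
  closed(X, τ) = {∅, {21}, {22}, {24}, {21, 22}, {21, 24}, {22, 24}, {21, 22, 24}, {21, 22, 23, 24}}.
int(A) = ⋃ {U ∈ τ : U ⊆ A}. Opens contained in A: ∅, {23}, {23, 24}.
Taking the union of these: int(A) = {23, 24}.
cl(A) = ⋂ {C closed : A ⊆ C}. Closed sets containing A: {21, 22, 23, 24}.
Intersecting these: cl(A) = {21, 22, 23, 24}.
∂A = cl(A) ∖ int(A) = {21, 22, 23, 24} ∖ {23, 24} = {21, 22}.


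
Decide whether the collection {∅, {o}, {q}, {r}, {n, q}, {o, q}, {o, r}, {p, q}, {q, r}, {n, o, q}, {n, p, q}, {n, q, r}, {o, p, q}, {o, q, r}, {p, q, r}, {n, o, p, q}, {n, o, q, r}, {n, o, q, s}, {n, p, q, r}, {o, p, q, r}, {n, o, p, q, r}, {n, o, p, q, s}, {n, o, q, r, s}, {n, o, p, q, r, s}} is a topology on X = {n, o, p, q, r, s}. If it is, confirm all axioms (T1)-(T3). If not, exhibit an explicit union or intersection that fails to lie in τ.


τ IS a topology on X.

Axiom (T1): ∅ ∈ τ? Yes; X ∈ τ? Yes.
Axiom (T2/T3): check pairwise unions and intersections of members of τ.
All pairwise intersections and unions checked — each lies in τ. Therefore τ satisfies (T1), (T2), (T3): it IS a topology on X.


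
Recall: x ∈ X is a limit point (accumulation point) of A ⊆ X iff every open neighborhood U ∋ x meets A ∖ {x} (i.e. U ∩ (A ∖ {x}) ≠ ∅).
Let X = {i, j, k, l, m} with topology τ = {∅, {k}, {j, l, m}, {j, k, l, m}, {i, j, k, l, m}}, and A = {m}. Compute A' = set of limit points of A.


A' = {i, j, l}

For each x ∈ X, list the open sets U ∈ τ with x ∈ U, then check whether U ∩ (A ∖ {x}) ≠ ∅ for every such U.
  x = i: opens ∋ x are {i, j, k, l, m}; each meets A ∖ {i}, so x IS a limit point.
  x = j: opens ∋ x are {j, l, m}, {j, k, l, m}, {i, j, k, l, m}; each meets A ∖ {j}, so x IS a limit point.
  x = k: open {k} ∋ x has {k} ∩ (A ∖ {k}) = ∅, so x is NOT a limit point.
  x = l: opens ∋ x are {j, l, m}, {j, k, l, m}, {i, j, k, l, m}; each meets A ∖ {l}, so x IS a limit point.
  x = m: open {j, l, m} ∋ x has {j, l, m} ∩ (A ∖ {m}) = ∅, so x is NOT a limit point.
Collecting: A' = {i, j, l}.


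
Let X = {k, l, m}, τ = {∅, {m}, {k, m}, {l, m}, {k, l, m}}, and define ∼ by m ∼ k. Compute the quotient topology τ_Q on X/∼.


X/∼ = {[k=m], [l]}; |τ_Q| = 3.

Equivalence classes: [k=m], [l].
Quotient map π: X → X/∼ sends k ↦ [k=m], l ↦ [l], m ↦ [k=m].
For each subset V ⊆ X/∼, compute π^{-1}(V) ⊆ X and check whether π^{-1}(V) ∈ τ. V is open in τ_Q iff π^{-1}(V) ∈ τ.
  V = {}: π^{-1}(V) = ∅ ∈ τ ✓.
  V = {[k=m]}: π^{-1}(V) = {k, m} ∈ τ ✓.
  V = {[l]}: π^{-1}(V) = {l} ∉ τ ✗.
  V = {[k=m], [l]}: π^{-1}(V) = {k, l, m} ∈ τ ✓.
Open sets in the quotient: τ_Q = {{}, {[k=m]}, {[k=m], [l]}} (3 elements).


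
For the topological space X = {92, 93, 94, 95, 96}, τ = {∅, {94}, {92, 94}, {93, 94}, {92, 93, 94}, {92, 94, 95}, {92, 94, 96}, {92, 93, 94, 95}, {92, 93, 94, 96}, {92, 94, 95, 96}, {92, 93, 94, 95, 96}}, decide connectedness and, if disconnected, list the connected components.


(X, τ) is connected.

Find clopen sets (U ∈ τ with X ∖ U ∈ τ):
  U = ∅, X ∖ U = {92, 93, 94, 95, 96} — both open, so U is clopen.
  U = {92, 93, 94, 95, 96}, X ∖ U = ∅ — both open, so U is clopen.
Only trivial clopens (∅ and X) exist, so (X, τ) is connected.
Compute connected components by grouping points that agree on all clopens:
  component: {92, 93, 94, 95, 96}


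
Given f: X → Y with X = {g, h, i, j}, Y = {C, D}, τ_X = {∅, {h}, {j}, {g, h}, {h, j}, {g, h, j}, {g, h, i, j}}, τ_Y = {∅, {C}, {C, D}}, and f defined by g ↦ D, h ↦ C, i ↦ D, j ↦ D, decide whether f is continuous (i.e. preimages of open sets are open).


f IS continuous.

Compute f^{-1}(U) for each U ∈ τ_Y:
  U = ∅: f^{-1}(U) = ∅ ∈ τ_X ✓.
  U = {C}: f^{-1}(U) = {h} ∈ τ_X ✓.
  U = {C, D}: f^{-1}(U) = {g, h, i, j} ∈ τ_X ✓.
Every preimage lies in τ_X, so f IS continuous.


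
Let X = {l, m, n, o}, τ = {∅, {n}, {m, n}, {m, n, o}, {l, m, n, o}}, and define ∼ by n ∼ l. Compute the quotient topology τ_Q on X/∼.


X/∼ = {[l=n], [m], [o]}; |τ_Q| = 2.

Equivalence classes: [l=n], [m], [o].
Quotient map π: X → X/∼ sends l ↦ [l=n], m ↦ [m], n ↦ [l=n], o ↦ [o].
For each subset V ⊆ X/∼, compute π^{-1}(V) ⊆ X and check whether π^{-1}(V) ∈ τ. V is open in τ_Q iff π^{-1}(V) ∈ τ.
  V = {}: π^{-1}(V) = ∅ ∈ τ ✓.
  V = {[l=n]}: π^{-1}(V) = {l, n} ∉ τ ✗.
  V = {[m]}: π^{-1}(V) = {m} ∉ τ ✗.
  V = {[l=n], [m]}: π^{-1}(V) = {l, m, n} ∉ τ ✗.
  V = {[o]}: π^{-1}(V) = {o} ∉ τ ✗.
  V = {[l=n], [o]}: π^{-1}(V) = {l, n, o} ∉ τ ✗.
  V = {[m], [o]}: π^{-1}(V) = {m, o} ∉ τ ✗.
  V = {[l=n], [m], [o]}: π^{-1}(V) = {l, m, n, o} ∈ τ ✓.
Open sets in the quotient: τ_Q = {{}, {[l=n], [m], [o]}} (2 elements).


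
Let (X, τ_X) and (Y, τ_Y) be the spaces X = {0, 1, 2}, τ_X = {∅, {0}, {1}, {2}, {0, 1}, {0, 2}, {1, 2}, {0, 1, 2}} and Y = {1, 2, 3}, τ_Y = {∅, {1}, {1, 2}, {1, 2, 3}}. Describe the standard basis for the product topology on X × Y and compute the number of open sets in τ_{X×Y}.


Basis B = {∅ × ∅, {0} × {1}, {1} × {1}, {2} × {1}, {0} × {1, 2}, {0, 1} × {1}, {0, 2} × {1}, {1} × {1, 2}, {1, 2} × {1}, {2} × {1, 2}, {0} × {1, 2, 3}, {0, 1, 2} × {1}, {1} × {1, 2, 3}, {2} × {1, 2, 3}, {0, 1} × {1, 2}, {0, 2} × {1, 2}, {1, 2} × {1, 2}, {0, 1} × {1, 2, 3}, {0, 2} × {1, 2, 3}, {0, 1, 2} × {1, 2}, {1, 2} × {1, 2, 3}, {0, 1, 2} × {1, 2, 3}}; |τ_{X×Y}| = 64.

Enumerate products U × V with U ∈ τ_X, V ∈ τ_Y (deduplicated):
  ∅ × ∅ = {} (∅)
  {0} × {1} = {(0,1)}
  {1} × {1} = {(1,1)}
  {2} × {1} = {(2,1)}
  {0} × {1, 2} = {(0,1), (0,2)}
  {0, 1} × {1} = {(0,1), (1,1)}
  {0, 2} × {1} = {(0,1), (2,1)}
  {1} × {1, 2} = {(1,1), (1,2)}
  {1, 2} × {1} = {(1,1), (2,1)}
  {2} × {1, 2} = {(2,1), (2,2)}
  {0} × {1, 2, 3} = {(0,1), (0,2), (0,3)}
  {0, 1, 2} × {1} = {(0,1), (1,1), (2,1)}
  {1} × {1, 2, 3} = {(1,1), (1,2), (1,3)}
  {2} × {1, 2, 3} = {(2,1), (2,2), (2,3)}
  {0, 1} × {1, 2} = {(0,1), (0,2), (1,1), (1,2)}
  {0, 2} × {1, 2} = {(0,1), (0,2), (2,1), (2,2)}
  {1, 2} × {1, 2} = {(1,1), (1,2), (2,1), (2,2)}
  {0, 1} × {1, 2, 3} = {(0,1), (0,2), (0,3), (1,1), (1,2), (1,3)}
  {0, 2} × {1, 2, 3} = {(0,1), (0,2), (0,3), (2,1), (2,2), (2,3)}
  {0, 1, 2} × {1, 2} = {(0,1), (0,2), (1,1), (1,2), (2,1), (2,2)}
  {1, 2} × {1, 2, 3} = {(1,1), (1,2), (1,3), (2,1), (2,2), (2,3)}
  {0, 1, 2} × {1, 2, 3} = {(0,1), (0,2), (0,3), (1,1), (1,2), (1,3), (2,1), (2,2), (2,3)}
These 22 distinct sets form the basis B.
Close under arbitrary unions to get τ_{X×Y}; counting gives |τ_{X×Y}| = 64.


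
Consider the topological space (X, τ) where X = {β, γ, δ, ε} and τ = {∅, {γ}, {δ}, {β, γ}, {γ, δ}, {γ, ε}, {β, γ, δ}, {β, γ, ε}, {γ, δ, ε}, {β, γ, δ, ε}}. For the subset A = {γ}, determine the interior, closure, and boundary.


int(A) = {γ}, cl(A) = {β, γ, ε}, ∂A = {β, ε}.

Closed sets in (X, τ) are complements of opens:
  closed(X, τ) = {∅, {β}, {δ}, {ε}, {β, δ}, {β, ε}, {δ, ε}, {β, γ, ε}, {β, δ, ε}, {β, γ, δ, ε}}.
int(A) = ⋃ {U ∈ τ : U ⊆ A}. Opens contained in A: ∅, {γ}.
Taking the union of these: int(A) = {γ}.
cl(A) = ⋂ {C closed : A ⊆ C}. Closed sets containing A: {β, γ, ε}, {β, γ, δ, ε}.
Intersecting these: cl(A) = {β, γ, ε}.
∂A = cl(A) ∖ int(A) = {β, γ, ε} ∖ {γ} = {β, ε}.


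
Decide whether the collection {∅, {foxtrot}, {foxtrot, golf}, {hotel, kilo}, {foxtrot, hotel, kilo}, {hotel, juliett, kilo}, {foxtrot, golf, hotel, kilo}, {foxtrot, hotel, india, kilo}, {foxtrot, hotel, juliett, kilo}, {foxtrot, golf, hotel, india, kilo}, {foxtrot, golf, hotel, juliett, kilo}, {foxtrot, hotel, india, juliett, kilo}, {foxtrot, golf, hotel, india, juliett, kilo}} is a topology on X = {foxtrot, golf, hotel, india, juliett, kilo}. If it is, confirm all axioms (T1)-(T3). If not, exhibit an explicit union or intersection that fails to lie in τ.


τ IS a topology on X.

Axiom (T1): ∅ ∈ τ? Yes; X ∈ τ? Yes.
Axiom (T2/T3): check pairwise unions and intersections of members of τ.
All pairwise intersections and unions checked — each lies in τ. Therefore τ satisfies (T1), (T2), (T3): it IS a topology on X.
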